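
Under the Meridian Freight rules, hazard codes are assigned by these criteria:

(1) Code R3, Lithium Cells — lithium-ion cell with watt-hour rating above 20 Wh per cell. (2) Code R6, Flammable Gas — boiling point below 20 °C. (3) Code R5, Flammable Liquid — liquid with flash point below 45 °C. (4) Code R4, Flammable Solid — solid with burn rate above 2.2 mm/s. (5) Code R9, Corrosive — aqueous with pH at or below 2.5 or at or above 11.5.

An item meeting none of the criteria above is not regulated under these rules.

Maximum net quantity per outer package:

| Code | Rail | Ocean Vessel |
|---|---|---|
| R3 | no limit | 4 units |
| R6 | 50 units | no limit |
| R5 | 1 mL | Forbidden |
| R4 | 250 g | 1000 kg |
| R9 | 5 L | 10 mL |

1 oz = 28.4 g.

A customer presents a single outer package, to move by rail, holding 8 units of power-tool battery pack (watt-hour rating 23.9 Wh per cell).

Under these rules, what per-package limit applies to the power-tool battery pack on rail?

no limit

Power-tool battery pack: watt-hour rating 23.9 Wh per cell > 20 Wh per cell → Code R3 (Lithium Cells).
The rail limit for Code R3 is no limit.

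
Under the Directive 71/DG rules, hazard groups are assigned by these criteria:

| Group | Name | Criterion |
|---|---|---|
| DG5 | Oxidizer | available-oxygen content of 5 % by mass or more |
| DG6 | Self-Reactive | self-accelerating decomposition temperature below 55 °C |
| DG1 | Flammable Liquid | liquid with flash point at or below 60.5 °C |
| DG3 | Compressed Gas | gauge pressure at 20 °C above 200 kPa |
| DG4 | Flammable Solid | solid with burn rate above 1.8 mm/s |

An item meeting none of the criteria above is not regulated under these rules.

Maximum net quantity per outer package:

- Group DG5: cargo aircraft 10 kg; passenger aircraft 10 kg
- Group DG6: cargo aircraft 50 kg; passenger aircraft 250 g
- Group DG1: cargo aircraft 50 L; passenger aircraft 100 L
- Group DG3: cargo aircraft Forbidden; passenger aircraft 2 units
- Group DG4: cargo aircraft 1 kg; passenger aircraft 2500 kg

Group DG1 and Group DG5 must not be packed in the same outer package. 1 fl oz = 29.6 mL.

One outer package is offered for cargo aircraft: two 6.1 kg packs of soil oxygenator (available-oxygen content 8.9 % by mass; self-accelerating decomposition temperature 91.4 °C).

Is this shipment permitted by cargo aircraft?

No

Soil oxygenator: available-oxygen content 8.9 % by mass ≥ 5 % by mass → Group DG5 (Oxidizer).
Group DG5 quantity: two 6.1 kg packs = 12.2 kg.
12.2 kg > 10 kg (cargo aircraft limit, Group DG5) — over the limit.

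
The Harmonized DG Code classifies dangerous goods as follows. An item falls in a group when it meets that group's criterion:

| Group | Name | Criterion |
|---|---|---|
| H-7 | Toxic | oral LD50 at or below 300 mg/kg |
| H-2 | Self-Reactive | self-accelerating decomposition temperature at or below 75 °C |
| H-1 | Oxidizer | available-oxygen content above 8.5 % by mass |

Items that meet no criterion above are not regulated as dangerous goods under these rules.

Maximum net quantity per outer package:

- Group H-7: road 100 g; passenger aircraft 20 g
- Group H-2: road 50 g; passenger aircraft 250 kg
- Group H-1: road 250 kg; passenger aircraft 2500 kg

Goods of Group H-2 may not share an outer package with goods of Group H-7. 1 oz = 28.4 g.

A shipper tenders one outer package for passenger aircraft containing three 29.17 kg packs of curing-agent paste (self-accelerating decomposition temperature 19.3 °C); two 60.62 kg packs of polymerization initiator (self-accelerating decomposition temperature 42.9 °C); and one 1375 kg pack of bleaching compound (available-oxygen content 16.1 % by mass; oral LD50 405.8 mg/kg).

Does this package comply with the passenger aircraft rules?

Curing-agent paste: self-accelerating decomposition temperature 19.3 °C ≤ 75 °C → Group H-2 (Self-Reactive).
Polymerization initiator: self-accelerating decomposition temperature 42.9 °C ≤ 75 °C → Group H-2 (Self-Reactive).
The bleaching compound has available-oxygen content 16.1 % by mass, which is > 8.5 % by mass, so it is Group H-1 (Oxidizer).
Total Group H-2: (three 29.17 kg packs = 87.51 kg) + (two 60.62 kg packs = 121.24 kg) = 208.75 kg.
That is within the Group H-2 passenger aircraft limit of 250 kg.
Group H-1 quantity: 1375 kg.
1375 kg is within the passenger aircraft limit of 2500 kg for Group H-1.
The segregation rule (Group H-2 with Group H-7) does not apply to Group H-2 with Group H-1.
Every hazard group is within its passenger aircraft limit and no segregation rule is violated.

Yes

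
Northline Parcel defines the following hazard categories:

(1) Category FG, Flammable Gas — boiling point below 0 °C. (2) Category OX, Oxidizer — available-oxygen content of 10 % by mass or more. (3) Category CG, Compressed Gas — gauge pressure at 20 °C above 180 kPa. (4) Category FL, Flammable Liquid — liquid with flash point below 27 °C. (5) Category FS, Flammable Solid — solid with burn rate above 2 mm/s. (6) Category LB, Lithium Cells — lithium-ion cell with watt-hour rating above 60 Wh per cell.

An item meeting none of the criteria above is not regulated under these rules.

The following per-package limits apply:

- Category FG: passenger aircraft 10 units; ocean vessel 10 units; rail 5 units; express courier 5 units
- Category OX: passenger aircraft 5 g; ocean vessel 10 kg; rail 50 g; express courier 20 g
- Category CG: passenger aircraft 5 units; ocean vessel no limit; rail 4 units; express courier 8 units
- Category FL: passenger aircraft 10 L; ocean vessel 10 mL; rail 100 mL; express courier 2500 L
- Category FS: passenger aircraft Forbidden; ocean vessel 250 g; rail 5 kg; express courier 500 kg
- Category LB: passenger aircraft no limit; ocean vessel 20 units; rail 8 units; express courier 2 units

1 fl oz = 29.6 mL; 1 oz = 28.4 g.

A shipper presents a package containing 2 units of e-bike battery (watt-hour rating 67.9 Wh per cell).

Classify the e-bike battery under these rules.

The e-bike battery has watt-hour rating 67.9 Wh per cell, which is > 60 Wh per cell, so it is Category LB (Lithium Cells).

Category LB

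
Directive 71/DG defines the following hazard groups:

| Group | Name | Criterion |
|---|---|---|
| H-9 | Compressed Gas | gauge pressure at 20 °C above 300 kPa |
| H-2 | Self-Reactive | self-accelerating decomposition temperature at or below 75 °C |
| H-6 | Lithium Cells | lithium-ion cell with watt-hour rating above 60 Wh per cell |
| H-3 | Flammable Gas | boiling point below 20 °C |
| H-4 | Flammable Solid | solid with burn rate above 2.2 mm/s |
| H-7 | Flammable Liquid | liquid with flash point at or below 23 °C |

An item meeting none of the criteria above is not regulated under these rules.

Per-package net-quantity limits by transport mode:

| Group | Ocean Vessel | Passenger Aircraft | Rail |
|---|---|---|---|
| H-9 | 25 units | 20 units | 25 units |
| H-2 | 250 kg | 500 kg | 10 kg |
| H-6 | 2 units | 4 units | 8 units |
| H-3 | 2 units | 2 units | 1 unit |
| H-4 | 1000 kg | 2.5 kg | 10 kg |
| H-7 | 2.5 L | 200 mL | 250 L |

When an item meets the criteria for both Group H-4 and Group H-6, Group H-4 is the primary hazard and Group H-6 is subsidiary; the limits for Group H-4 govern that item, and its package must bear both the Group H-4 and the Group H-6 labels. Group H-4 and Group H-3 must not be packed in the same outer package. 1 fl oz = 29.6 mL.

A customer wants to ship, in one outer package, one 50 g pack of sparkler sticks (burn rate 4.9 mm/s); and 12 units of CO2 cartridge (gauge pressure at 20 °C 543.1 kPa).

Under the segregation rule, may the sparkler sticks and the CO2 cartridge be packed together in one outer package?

The sparkler sticks have burn rate 4.9 mm/s, which is > 2.2 mm/s, so they are Group H-4 (Flammable Solid).
With gauge pressure at 20 °C 543.1 kPa (> 300 kPa), the CO2 cartridge falls in Group H-9.
No segregation rule bars Group H-4 with Group H-9.

Yes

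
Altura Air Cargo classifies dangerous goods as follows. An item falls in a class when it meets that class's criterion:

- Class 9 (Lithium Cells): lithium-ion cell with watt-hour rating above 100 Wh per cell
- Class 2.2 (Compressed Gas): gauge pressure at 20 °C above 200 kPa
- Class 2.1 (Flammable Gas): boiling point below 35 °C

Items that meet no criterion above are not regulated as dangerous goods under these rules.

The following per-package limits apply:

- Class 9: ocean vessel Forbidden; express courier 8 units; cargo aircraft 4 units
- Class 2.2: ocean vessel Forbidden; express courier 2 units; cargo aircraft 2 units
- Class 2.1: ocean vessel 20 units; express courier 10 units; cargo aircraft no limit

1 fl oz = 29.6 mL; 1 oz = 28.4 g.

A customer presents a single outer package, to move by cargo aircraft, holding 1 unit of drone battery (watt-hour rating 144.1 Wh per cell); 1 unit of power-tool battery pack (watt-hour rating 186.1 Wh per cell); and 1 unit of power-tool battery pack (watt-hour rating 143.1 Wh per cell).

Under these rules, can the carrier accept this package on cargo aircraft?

Yes

With watt-hour rating 144.1 Wh per cell (> 100 Wh per cell), the drone battery falls in Class 9.
The power-tool battery pack has watt-hour rating 186.1 Wh per cell, which is > 100 Wh per cell, so it is Class 9 (Lithium Cells).
Power-tool battery pack: watt-hour rating 143.1 Wh per cell > 100 Wh per cell → Class 9 (Lithium Cells).
Total Class 9: 1 unit + 1 unit + 1 unit = 3 units.
3 units is within the cargo aircraft limit of 4 units for Class 9.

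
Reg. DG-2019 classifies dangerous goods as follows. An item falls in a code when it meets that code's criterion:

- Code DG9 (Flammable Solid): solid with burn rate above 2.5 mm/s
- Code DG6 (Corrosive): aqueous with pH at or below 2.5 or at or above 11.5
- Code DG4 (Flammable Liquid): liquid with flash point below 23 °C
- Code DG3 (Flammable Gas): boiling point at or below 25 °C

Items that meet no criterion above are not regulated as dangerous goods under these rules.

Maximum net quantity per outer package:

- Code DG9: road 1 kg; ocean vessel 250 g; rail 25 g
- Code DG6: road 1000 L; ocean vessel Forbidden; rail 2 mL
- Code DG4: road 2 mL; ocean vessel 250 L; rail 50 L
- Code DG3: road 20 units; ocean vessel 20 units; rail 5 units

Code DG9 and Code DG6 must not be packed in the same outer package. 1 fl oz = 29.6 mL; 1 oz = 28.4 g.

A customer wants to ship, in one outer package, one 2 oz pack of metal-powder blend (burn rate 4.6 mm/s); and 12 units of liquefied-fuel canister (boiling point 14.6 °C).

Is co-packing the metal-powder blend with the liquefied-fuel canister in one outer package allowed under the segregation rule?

Yes

The metal-powder blend has burn rate 4.6 mm/s, which is > 2.5 mm/s, so it is Code DG9 (Flammable Solid).
The liquefied-fuel canister has boiling point 14.6 °C, which is ≤ 25 °C, so it is Code DG3 (Flammable Gas).
No segregation rule bars Code DG9 with Code DG3.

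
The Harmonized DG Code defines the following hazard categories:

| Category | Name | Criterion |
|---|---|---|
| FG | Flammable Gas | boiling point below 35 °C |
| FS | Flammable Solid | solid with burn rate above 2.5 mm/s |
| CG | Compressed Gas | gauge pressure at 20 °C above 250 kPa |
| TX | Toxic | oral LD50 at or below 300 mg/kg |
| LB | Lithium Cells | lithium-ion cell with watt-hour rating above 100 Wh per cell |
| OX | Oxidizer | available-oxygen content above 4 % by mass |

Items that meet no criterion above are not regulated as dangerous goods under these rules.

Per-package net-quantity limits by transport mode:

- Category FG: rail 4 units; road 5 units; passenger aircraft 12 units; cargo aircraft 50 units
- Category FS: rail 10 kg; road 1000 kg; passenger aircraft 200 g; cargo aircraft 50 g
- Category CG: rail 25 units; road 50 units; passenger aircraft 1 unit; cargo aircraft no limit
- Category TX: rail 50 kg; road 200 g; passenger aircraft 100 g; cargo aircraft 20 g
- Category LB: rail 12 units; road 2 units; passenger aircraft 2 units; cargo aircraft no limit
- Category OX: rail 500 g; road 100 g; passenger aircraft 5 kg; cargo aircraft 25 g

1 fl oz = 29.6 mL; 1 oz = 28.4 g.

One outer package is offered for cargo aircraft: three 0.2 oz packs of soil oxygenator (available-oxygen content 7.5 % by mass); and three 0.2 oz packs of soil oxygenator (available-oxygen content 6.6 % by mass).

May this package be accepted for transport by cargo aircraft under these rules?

Available-oxygen content 7.5 % by mass meets the Category OX criterion (Oxidizer), so the soil oxygenator is Category OX.
Soil oxygenator: available-oxygen content 6.6 % by mass > 4 % by mass → Category OX (Oxidizer).
Category OX net quantity: (three 0.2 oz packs = 17.04 g) + (three 0.2 oz packs = 17.04 g) = 34.08 g.
34.08 g exceeds the cargo aircraft limit of 25 g for Category OX.

No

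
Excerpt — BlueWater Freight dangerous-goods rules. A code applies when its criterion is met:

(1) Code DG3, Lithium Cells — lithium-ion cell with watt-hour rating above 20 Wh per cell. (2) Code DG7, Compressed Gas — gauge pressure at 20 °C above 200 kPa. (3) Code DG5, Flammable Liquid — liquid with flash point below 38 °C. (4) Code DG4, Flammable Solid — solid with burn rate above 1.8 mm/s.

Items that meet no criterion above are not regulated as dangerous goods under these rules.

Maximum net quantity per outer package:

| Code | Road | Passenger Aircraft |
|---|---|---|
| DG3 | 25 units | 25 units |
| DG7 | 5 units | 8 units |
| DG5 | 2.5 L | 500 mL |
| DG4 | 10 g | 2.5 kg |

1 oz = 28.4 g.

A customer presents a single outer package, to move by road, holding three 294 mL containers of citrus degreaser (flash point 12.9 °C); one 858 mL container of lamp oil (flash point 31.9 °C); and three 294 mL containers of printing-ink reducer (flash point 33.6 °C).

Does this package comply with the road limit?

Citrus degreaser: flash point 12.9 °C < 38 °C → Code DG5 (Flammable Liquid).
Flash point 31.9 °C meets the Code DG5 criterion (Flammable Liquid), so the lamp oil is Code DG5.
With flash point 33.6 °C (< 38 °C), the printing-ink reducer falls in Code DG5.
Code DG5 net quantity: (three 294 mL containers = 882 mL) + 858 mL + (three 294 mL containers = 882 mL) = 2.622 L.
2.622 L > 2.5 L (road limit, Code DG5) — over the limit.

No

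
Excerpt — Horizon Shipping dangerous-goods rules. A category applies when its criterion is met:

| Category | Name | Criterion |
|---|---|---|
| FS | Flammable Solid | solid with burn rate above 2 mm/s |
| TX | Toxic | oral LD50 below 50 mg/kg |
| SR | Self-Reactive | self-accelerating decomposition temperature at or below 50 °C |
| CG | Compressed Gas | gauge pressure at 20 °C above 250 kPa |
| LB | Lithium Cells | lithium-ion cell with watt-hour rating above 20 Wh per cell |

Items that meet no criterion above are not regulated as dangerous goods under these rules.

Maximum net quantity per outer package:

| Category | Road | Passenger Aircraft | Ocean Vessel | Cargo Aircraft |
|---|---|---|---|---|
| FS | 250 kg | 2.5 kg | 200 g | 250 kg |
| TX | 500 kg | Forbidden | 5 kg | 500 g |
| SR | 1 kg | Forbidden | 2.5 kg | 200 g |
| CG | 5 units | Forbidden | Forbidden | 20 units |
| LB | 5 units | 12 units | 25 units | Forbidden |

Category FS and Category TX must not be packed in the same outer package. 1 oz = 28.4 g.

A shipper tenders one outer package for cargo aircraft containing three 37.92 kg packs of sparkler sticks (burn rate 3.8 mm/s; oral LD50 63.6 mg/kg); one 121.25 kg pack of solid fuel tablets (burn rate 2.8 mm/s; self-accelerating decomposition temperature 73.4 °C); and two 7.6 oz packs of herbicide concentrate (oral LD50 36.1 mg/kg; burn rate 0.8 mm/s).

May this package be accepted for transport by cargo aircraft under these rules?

No

Sparkler sticks: burn rate 3.8 mm/s > 2 mm/s → Category FS (Flammable Solid).
Burn rate 2.8 mm/s meets the Category FS criterion (Flammable Solid), so the solid fuel tablets are Category FS.
Herbicide concentrate: oral LD50 36.1 mg/kg < 50 mg/kg → Category TX (Toxic).
Total Category FS: (three 37.92 kg packs = 113.76 kg) + 121.25 kg = 235.01 kg.
That is within the Category FS cargo aircraft limit of 250 kg.
Category TX quantity: two 7.6 oz packs = 431.68 g.
That is within the Category TX cargo aircraft limit of 500 g.
Category FS and Category TX may not share an outer package.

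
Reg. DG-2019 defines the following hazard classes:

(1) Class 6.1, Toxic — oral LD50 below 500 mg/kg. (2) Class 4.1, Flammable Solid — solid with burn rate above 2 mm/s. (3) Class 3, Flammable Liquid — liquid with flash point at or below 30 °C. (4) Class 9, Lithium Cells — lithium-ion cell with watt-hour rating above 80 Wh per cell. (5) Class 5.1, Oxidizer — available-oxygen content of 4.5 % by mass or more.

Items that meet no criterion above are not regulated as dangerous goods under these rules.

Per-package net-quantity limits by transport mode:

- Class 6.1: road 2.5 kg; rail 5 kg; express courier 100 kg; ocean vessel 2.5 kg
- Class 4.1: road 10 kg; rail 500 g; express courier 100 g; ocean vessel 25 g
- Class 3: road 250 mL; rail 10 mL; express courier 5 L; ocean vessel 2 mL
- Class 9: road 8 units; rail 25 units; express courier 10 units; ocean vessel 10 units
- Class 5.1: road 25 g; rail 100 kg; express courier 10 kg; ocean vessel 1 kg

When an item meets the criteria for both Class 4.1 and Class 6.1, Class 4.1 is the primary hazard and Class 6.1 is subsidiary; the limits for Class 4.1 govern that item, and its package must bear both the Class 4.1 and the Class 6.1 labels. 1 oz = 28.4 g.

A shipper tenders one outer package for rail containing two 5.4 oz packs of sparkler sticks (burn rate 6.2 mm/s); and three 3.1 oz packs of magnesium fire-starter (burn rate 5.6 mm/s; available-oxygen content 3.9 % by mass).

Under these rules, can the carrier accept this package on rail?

No

Sparkler sticks: burn rate 6.2 mm/s > 2 mm/s → Class 4.1 (Flammable Solid).
With burn rate 5.6 mm/s (> 2 mm/s), the magnesium fire-starter falls in Class 4.1.
Class 4.1 net quantity: (two 5.4 oz packs = 306.72 g) + (three 3.1 oz packs = 264.12 g) = 570.84 g.
570.84 g exceeds the rail limit of 500 g for Class 4.1.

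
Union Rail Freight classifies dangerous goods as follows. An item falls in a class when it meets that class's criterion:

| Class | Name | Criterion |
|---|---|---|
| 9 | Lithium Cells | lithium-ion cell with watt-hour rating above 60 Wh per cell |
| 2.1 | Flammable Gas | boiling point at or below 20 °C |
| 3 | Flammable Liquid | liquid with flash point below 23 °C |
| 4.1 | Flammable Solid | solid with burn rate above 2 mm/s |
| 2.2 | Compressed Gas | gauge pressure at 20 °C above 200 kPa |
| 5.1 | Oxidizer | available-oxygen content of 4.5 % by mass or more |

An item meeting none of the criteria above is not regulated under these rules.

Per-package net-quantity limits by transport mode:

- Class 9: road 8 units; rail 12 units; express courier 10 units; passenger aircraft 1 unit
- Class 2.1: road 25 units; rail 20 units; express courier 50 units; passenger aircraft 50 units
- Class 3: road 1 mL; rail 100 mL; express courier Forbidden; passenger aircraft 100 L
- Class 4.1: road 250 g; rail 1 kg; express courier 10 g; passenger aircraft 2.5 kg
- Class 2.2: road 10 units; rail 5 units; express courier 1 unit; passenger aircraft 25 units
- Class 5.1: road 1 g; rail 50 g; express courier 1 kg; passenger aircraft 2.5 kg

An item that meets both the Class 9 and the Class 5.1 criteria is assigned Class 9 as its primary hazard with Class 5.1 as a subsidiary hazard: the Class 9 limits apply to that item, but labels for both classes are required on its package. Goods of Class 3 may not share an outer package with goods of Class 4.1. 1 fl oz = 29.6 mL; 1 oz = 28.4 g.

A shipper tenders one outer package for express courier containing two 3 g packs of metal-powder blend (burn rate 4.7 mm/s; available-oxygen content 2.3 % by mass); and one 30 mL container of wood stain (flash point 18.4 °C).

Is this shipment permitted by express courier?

With burn rate 4.7 mm/s (> 2 mm/s), the metal-powder blend falls in Class 4.1.
The wood stain has flash point 18.4 °C, which is < 23 °C, so it is Class 3 (Flammable Liquid).
Class 3 quantity: 30 mL.
Class 3 is Forbidden by express courier.
Class 4.1 quantity: two 3 g packs = 6 g.
6 g is within the express courier limit of 10 g for Class 4.1.
Class 3 and Class 4.1 may not share an outer package.

No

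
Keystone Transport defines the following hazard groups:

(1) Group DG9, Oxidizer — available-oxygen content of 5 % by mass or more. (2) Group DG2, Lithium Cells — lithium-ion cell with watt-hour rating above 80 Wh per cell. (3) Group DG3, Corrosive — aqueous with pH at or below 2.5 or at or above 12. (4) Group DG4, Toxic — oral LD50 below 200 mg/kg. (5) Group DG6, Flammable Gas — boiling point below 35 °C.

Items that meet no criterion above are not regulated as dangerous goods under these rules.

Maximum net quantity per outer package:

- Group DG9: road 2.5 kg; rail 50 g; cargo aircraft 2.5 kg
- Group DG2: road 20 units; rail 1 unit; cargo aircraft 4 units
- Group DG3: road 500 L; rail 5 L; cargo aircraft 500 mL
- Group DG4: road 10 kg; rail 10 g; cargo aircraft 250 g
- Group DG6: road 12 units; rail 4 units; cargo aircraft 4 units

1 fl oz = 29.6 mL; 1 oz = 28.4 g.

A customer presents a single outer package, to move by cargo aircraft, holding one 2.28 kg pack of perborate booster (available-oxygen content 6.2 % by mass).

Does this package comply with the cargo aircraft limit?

The perborate booster has available-oxygen content 6.2 % by mass, which is ≥ 5 % by mass, so it is Group DG9 (Oxidizer).
Group DG9 quantity: 2.28 kg.
2.28 kg ≤ 2.5 kg (cargo aircraft limit, Group DG9) — within limit.

Yes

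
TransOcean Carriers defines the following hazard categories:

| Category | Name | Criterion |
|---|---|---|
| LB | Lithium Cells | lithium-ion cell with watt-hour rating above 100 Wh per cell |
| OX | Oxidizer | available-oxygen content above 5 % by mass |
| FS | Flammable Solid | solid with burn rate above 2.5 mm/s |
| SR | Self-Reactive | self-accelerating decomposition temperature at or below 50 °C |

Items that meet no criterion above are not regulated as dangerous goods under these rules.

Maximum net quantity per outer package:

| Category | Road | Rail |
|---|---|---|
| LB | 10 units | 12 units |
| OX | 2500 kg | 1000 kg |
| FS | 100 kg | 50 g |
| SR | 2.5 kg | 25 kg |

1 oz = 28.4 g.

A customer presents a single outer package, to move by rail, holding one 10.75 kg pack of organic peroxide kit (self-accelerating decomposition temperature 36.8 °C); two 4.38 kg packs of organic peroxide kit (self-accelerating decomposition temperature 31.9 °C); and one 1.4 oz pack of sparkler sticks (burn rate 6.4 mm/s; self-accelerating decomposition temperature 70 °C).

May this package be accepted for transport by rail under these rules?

Yes

Organic peroxide kit: self-accelerating decomposition temperature 36.8 °C ≤ 50 °C → Category SR (Self-Reactive).
Organic peroxide kit: self-accelerating decomposition temperature 31.9 °C ≤ 50 °C → Category SR (Self-Reactive).
Sparkler sticks: burn rate 6.4 mm/s > 2.5 mm/s → Category FS (Flammable Solid).
Category SR net quantity: 10.75 kg + (two 4.38 kg packs = 8.76 kg) = 19.51 kg.
19.51 kg is within the rail limit of 25 kg for Category SR.
Category FS quantity: one 1.4 oz pack = 39.76 g.
39.76 g ≤ 50 g (rail limit, Category FS) — within limit.
Every hazard category is within its rail limit and no segregation rule is violated.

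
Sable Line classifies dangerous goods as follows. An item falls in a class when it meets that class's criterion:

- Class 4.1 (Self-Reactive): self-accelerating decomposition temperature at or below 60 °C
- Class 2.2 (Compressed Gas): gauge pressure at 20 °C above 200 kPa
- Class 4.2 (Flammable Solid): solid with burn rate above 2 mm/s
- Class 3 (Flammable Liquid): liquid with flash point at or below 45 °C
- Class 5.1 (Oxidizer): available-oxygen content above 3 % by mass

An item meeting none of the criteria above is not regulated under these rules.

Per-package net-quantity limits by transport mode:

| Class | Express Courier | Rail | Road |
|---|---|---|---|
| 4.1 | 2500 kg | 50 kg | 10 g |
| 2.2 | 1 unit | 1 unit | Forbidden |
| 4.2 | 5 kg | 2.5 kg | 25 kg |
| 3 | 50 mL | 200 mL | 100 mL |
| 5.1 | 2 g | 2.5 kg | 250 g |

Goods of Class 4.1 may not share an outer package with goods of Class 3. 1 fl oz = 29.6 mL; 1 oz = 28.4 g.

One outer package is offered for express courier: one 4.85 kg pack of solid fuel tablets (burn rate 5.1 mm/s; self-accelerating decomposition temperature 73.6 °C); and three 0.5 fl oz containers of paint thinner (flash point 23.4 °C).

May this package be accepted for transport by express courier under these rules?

Solid fuel tablets: burn rate 5.1 mm/s > 2 mm/s → Class 4.2 (Flammable Solid).
With flash point 23.4 °C (≤ 45 °C), the paint thinner falls in Class 3.
Class 3 quantity: three 0.5 fl oz containers = 44.4 mL.
That is within the Class 3 express courier limit of 50 mL.
Class 4.2 quantity: 4.85 kg.
4.85 kg is within the express courier limit of 5 kg for Class 4.2.
The segregation rule (Class 4.1 with Class 3) does not apply to Class 3 with Class 4.2.
Every hazard class is within its express courier limit and no segregation rule is violated.

Yes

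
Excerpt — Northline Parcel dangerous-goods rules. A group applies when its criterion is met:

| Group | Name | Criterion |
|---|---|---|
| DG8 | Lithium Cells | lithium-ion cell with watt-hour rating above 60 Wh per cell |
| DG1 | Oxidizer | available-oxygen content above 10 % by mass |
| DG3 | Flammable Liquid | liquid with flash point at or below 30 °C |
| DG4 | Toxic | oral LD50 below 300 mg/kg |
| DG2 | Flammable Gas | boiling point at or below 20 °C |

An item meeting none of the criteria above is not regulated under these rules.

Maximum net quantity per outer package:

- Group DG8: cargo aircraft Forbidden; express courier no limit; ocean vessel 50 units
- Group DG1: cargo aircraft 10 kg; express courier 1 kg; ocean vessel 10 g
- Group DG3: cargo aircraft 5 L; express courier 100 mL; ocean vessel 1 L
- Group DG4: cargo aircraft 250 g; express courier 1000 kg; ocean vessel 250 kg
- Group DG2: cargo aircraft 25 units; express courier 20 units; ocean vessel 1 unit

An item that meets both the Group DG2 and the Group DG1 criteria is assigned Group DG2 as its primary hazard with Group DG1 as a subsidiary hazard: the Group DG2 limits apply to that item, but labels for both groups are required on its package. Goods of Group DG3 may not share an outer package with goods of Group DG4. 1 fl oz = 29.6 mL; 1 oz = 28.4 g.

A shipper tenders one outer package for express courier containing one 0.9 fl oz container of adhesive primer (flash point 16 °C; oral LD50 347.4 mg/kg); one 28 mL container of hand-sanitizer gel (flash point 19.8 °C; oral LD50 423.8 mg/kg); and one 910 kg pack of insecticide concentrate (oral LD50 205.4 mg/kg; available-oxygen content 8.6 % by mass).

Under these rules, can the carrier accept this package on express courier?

With flash point 16 °C (≤ 30 °C), the adhesive primer falls in Group DG3.
With flash point 19.8 °C (≤ 30 °C), the hand-sanitizer gel falls in Group DG3.
Insecticide concentrate: oral LD50 205.4 mg/kg < 300 mg/kg → Group DG4 (Toxic).
Group DG3 net quantity: (one 0.9 fl oz container = 26.64 mL) + 28 mL = 54.64 mL.
54.64 mL ≤ 100 mL (express courier limit, Group DG3) — within limit.
Group DG4 quantity: 910 kg.
That is within the Group DG4 express courier limit of 1000 kg.
Group DG3 and Group DG4 may not share an outer package.

No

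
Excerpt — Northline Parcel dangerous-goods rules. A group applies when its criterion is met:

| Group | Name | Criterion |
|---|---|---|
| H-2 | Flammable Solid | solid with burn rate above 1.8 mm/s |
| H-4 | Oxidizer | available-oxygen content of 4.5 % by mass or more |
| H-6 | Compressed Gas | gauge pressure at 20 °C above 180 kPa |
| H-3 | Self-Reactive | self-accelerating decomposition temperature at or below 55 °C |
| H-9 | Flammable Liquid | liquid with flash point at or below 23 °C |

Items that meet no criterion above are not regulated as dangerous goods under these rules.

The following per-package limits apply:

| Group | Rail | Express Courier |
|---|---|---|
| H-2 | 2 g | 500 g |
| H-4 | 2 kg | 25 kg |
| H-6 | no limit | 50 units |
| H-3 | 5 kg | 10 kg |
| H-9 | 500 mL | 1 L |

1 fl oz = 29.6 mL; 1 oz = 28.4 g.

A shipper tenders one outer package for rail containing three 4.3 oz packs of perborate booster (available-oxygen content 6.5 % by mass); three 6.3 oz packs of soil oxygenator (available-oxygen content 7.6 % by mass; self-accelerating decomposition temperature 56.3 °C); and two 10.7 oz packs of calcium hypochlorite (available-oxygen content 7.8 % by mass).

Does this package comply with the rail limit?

Yes

The perborate booster has available-oxygen content 6.5 % by mass, which is ≥ 4.5 % by mass, so it is Group H-4 (Oxidizer).
With available-oxygen content 7.6 % by mass (≥ 4.5 % by mass), the soil oxygenator falls in Group H-4.
With available-oxygen content 7.8 % by mass (≥ 4.5 % by mass), the calcium hypochlorite falls in Group H-4.
Total Group H-4: (three 4.3 oz packs = 366.36 g) + (three 6.3 oz packs = 536.76 g) + (two 10.7 oz packs = 607.76 g) = 1510.88 g.
1510.88 g ≤ 2 kg (rail limit, Group H-4) — within limit.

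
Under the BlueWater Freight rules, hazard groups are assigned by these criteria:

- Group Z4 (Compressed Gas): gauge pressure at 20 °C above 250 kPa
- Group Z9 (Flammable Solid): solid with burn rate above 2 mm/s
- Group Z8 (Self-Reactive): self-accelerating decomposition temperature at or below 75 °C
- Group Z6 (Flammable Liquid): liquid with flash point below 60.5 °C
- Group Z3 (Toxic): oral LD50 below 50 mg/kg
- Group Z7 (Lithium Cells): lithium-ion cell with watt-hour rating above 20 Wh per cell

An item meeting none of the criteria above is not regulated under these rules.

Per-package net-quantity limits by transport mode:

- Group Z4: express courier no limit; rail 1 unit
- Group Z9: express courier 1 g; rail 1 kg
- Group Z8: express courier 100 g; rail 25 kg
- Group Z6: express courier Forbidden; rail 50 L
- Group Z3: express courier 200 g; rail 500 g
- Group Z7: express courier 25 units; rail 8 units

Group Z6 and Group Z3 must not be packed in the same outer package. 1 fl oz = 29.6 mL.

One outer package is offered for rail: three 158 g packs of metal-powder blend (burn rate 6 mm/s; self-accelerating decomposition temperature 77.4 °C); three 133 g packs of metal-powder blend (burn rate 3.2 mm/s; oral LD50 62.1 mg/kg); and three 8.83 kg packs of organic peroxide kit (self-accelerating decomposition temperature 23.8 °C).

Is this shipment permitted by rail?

No

Metal-powder blend: burn rate 6 mm/s > 2 mm/s → Group Z9 (Flammable Solid).
With burn rate 3.2 mm/s (> 2 mm/s), the metal-powder blend falls in Group Z9.
Self-accelerating decomposition temperature 23.8 °C meets the Group Z8 criterion (Self-Reactive), so the organic peroxide kit is Group Z8.
Group Z8 quantity: three 8.83 kg packs = 26.49 kg.
26.49 kg exceeds the rail limit of 25 kg for Group Z8.
Group Z9 net quantity: (three 158 g packs = 474 g) + (three 133 g packs = 399 g) = 873 g.
873 g is within the rail limit of 1 kg for Group Z9.
The segregation rule (Group Z6 with Group Z3) does not apply to Group Z8 with Group Z9.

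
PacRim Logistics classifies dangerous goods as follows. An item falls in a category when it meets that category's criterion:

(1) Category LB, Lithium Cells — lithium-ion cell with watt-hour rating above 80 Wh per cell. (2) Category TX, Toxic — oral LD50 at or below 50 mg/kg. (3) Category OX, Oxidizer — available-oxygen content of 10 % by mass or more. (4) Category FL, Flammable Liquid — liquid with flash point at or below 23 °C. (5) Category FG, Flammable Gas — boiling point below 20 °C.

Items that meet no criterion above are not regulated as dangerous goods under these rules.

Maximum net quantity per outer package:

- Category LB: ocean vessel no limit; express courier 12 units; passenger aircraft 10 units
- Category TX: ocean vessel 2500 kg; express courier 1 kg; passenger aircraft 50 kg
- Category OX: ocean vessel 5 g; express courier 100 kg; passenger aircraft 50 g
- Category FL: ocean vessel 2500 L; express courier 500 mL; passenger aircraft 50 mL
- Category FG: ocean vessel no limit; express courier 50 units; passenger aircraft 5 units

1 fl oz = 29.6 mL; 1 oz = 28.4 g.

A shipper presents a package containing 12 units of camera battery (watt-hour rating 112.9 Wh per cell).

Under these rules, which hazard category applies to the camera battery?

The camera battery has watt-hour rating 112.9 Wh per cell, which is > 80 Wh per cell, so it is Category LB (Lithium Cells).

Category LB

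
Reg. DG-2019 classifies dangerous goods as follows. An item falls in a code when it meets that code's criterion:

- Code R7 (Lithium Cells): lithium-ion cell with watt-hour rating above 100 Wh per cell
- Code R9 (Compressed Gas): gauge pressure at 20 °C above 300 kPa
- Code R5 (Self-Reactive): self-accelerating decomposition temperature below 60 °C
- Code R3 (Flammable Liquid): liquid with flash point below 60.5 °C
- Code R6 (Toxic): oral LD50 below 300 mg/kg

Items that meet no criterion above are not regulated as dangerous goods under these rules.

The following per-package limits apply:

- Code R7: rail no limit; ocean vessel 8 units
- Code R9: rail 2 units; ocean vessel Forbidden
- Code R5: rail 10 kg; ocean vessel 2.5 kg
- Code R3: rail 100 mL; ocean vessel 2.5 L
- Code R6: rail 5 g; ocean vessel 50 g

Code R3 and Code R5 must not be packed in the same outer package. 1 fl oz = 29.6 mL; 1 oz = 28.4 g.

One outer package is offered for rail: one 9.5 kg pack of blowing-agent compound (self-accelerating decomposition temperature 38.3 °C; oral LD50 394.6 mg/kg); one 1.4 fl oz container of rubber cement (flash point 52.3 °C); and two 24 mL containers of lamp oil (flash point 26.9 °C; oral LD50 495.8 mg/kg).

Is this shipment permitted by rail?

No

With self-accelerating decomposition temperature 38.3 °C (< 60 °C), the blowing-agent compound falls in Code R5.
With flash point 52.3 °C (< 60.5 °C), the rubber cement falls in Code R3.
Flash point 26.9 °C meets the Code R3 criterion (Flammable Liquid), so the lamp oil is Code R3.
Total Code R3: (one 1.4 fl oz container = 41.44 mL) + (two 24 mL containers = 48 mL) = 89.44 mL.
89.44 mL ≤ 100 mL (rail limit, Code R3) — within limit.
Code R5 quantity: 9.5 kg.
9.5 kg ≤ 10 kg (rail limit, Code R5) — within limit.
Code R3 and Code R5 may not share an outer package.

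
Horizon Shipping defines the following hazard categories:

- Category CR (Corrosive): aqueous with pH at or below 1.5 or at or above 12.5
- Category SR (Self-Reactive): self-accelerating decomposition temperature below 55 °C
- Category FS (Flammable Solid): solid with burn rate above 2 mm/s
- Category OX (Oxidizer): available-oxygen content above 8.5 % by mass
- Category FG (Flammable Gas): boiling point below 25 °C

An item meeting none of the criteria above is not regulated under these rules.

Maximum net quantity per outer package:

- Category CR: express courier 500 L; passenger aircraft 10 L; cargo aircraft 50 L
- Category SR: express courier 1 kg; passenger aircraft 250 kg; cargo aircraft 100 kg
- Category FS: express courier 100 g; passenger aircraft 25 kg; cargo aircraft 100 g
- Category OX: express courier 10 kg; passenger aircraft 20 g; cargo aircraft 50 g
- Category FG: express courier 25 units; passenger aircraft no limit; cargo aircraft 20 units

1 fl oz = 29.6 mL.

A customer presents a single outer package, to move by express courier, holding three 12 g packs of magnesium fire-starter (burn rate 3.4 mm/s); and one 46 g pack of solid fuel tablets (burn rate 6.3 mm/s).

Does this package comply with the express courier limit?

Yes

With burn rate 3.4 mm/s (> 2 mm/s), the magnesium fire-starter falls in Category FS.
With burn rate 6.3 mm/s (> 2 mm/s), the solid fuel tablets fall in Category FS.
Total Category FS: (three 12 g packs = 36 g) + 46 g = 82 g.
82 g ≤ 100 g (express courier limit, Category FS) — within limit.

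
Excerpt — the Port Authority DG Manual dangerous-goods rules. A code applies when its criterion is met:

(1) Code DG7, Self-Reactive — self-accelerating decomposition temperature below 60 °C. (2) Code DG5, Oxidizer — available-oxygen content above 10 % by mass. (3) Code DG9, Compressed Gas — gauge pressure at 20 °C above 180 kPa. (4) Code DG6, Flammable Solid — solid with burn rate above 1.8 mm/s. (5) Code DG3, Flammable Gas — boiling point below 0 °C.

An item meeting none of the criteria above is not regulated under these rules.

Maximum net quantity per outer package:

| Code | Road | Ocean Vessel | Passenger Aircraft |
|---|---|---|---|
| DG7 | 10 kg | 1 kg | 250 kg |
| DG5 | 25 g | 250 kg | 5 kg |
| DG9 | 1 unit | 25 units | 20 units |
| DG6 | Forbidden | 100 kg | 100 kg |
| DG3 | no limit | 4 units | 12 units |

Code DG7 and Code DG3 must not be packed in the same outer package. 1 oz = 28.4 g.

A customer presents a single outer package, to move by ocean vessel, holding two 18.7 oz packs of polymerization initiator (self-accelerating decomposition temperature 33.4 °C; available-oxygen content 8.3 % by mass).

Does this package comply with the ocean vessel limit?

No

With self-accelerating decomposition temperature 33.4 °C (< 60 °C), the polymerization initiator falls in Code DG7.
Code DG7 quantity: two 18.7 oz packs = 1062.16 g.
1062.16 g > 1 kg (ocean vessel limit, Code DG7) — over the limit.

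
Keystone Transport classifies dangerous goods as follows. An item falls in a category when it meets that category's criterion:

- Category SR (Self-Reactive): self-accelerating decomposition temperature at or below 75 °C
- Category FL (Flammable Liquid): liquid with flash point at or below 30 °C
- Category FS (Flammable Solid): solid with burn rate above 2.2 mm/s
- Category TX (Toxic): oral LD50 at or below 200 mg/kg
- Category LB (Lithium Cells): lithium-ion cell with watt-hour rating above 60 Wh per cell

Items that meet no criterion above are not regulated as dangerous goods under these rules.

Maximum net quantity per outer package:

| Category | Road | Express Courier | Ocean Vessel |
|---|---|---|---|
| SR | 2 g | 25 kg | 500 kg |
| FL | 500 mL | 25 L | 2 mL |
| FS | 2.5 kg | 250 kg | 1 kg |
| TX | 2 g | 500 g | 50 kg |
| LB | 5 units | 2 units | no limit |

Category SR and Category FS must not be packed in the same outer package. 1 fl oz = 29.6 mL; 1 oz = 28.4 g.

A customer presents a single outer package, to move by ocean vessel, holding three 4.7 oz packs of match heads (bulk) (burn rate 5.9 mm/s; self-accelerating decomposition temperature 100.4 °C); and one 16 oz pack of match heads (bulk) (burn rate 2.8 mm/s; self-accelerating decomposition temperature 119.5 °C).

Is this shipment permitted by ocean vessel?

With burn rate 5.9 mm/s (> 2.2 mm/s), the match heads (bulk) fall in Category FS.
Burn rate 2.8 mm/s meets the Category FS criterion (Flammable Solid), so the match heads (bulk) are Category FS.
Category FS net quantity: (three 4.7 oz packs = 400.44 g) + (one 16 oz pack = 454.4 g) = 854.84 g.
854.84 g is within the ocean vessel limit of 1 kg for Category FS.

Yes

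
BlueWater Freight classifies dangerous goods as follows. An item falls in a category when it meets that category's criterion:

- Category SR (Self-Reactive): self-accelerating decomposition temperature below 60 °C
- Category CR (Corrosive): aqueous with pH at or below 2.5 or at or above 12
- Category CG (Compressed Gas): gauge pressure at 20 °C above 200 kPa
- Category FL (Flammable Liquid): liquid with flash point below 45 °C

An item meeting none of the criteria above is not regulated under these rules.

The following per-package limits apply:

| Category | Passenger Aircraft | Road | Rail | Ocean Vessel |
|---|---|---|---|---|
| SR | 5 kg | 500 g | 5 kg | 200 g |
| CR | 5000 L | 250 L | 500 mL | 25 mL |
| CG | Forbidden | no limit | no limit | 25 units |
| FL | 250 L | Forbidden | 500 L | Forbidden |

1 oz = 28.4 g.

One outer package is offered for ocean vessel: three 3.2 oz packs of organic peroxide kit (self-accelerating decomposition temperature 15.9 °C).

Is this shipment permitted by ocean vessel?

Organic peroxide kit: self-accelerating decomposition temperature 15.9 °C < 60 °C → Category SR (Self-Reactive).
Category SR quantity: three 3.2 oz packs = 272.64 g.
272.64 g > 200 g (ocean vessel limit, Category SR) — over the limit.

No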